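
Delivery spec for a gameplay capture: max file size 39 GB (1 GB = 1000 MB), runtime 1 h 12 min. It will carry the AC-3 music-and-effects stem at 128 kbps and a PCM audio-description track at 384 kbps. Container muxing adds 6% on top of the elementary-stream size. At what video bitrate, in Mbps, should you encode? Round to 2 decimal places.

67.62 Mbps

Budget: 39 GB = 312000.0 Mb.
Stream payload after overhead: 312000.0 / 1.06 = 294339.6 Mb.
1 h 12 min = 72 min = 4320 s
Total bitrate budget: 294339.6 Mb / 4320 s = 68.134 Mbps.
Audio total: 128 + 384 = 512 kbps = 0.512 Mbps.
Video: 68.134 − 0.512 = 67.622 Mbps.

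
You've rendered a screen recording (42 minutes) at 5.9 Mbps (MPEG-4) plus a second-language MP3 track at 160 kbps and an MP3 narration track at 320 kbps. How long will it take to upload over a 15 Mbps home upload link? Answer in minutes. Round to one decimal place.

17.9 minutes

42 min = 2520 s
Audio total: 160 + 320 = 480 kbps = 0.480 Mbps.
Total bitrate: 6.380 Mbps.
File: 6.380 Mbps × 2520 s = 16077.6 Mb.
At 15 Mbps: 16077.6 / 15 = 1071.8 s ≈ 17.9 minutes.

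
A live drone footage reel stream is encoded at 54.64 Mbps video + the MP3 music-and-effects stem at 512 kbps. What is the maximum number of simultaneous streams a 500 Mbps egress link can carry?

9

Audio: 512 kbps = 0.512 Mbps.
Per-viewer media rate: 55.152 Mbps.
500 Mbps = 500.0 Mbps; 500.0 / 55.152 = 9.07 → 9 viewers.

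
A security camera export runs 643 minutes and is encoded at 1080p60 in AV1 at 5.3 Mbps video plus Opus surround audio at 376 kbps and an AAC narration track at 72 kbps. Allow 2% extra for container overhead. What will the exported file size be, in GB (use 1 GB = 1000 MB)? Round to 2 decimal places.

28.27 GB

643 min = 38580 s
Audio total: 376 + 72 = 448 kbps = 0.448 Mbps.
Total bitrate: 5.3 + 0.448 = 5.748 Mbps.
Stream data: 5.748 Mbps × 38580 s = 221757.8 Mb.
With 2% container overhead: ×1.02.
226,193 Mb ÷ 8 = 28,274 MB → 28.27 GB.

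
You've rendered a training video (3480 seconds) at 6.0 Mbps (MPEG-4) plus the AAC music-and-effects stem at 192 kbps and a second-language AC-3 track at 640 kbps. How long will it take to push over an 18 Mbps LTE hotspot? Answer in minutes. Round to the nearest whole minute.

Audio total: 192 + 640 = 832 kbps = 0.832 Mbps.
Total bitrate: 6.832 Mbps.
File: 6.832 Mbps × 3480 s = 23775.4 Mb.
At 18 Mbps: 23775.4 / 18 = 1320.9 s ≈ 22 minutes.

22 minutes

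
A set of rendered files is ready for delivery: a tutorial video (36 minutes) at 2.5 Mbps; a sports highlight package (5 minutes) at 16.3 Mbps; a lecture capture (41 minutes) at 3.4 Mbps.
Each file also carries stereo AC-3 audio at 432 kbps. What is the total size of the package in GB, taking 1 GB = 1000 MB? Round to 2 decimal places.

2.60 GB

Audio: 432 kbps = 0.432 Mbps.
tutorial video: 2.932 Mbps × 2160 s = 6333.1 Mb
sports highlight package: 16.732 Mbps × 300 s = 5019.6 Mb
lecture capture: 3.832 Mbps × 2460 s = 9426.7 Mb
Total: 20779.4 Mb = 2597.4 MB.
= 2.597 GB.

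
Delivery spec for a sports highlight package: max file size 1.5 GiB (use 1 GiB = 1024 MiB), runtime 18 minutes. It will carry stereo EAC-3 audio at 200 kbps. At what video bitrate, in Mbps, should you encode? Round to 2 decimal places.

Budget: 1.5 GiB = 12884.9 Mb.
18 min = 1080 s
Total bitrate budget: 12884.9 Mb / 1080 s = 11.930 Mbps.
Audio: 200 kbps = 0.200 Mbps.
Video: 11.930 − 0.200 = 11.730 Mbps.

11.73 Mbps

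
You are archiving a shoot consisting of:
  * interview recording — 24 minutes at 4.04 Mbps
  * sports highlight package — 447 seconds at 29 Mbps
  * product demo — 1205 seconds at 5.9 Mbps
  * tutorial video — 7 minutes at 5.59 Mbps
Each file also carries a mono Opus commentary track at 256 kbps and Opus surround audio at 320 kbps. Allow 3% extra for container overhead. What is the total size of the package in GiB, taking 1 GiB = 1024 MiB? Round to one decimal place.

3.6 GiB

Audio total: 256 + 320 = 576 kbps = 0.576 Mbps.
interview recording: 4.616 Mbps × 1440 s × 1.03 = 6846.5 Mb
sports highlight package: 29.576 Mbps × 447 s × 1.03 = 13617.1 Mb
product demo: 6.476 Mbps × 1205 s × 1.03 = 8037.7 Mb
tutorial video: 6.166 Mbps × 420 s × 1.03 = 2667.4 Mb
Total: 31168.6 Mb = 3896.1 MB.
= 3.629 GiB.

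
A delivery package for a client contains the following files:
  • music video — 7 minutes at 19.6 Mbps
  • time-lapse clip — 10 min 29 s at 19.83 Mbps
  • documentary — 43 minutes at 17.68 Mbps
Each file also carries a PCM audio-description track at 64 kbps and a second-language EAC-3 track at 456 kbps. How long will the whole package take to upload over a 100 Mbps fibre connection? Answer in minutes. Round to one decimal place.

11.4 minutes

Audio total: 64 + 456 = 520 kbps = 0.520 Mbps.
music video: 20.120 Mbps × 420 s = 8450.4 Mb
time-lapse clip: 20.350 Mbps × 629 s = 12800.1 Mb
documentary: 18.200 Mbps × 2580 s = 46956.0 Mb
Total: 68206.6 Mb = 8525.8 MB.
At 100 Mbps: 68206.6 / 100 = 682 s ≈ 11.4 minutes.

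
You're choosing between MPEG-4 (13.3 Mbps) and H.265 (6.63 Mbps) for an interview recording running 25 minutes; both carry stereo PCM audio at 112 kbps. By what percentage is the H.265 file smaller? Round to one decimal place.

25 min = 1500 s
Audio: 112 kbps = 0.112 Mbps.
MPEG-4: 13.412 Mbps × 1500 s = 20118.0 Mb = 2.515 GB.
H.265: 6.742 Mbps × 1500 s = 10113.0 Mb = 1.264 GB.
Reduction: (1 − 1.264/2.515) × 100 = 49.73%.

49.7%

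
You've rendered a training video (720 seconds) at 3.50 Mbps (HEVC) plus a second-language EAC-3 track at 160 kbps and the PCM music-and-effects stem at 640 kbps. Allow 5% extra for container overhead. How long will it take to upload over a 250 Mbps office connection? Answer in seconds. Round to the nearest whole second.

Audio total: 160 + 640 = 800 kbps = 0.800 Mbps.
Total bitrate: 4.300 Mbps.
File: 4.300 Mbps × 720 s = 3096.0 Mb.
With 5% container overhead: ×1.05. → 3250.8 Mb.
At 250 Mbps: 3250.8 / 250 = 13.0 s ≈ 13 seconds.

13 seconds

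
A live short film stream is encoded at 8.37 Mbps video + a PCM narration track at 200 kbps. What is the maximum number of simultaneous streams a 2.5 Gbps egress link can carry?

291

Audio: 200 kbps = 0.200 Mbps.
Per-viewer media rate: 8.570 Mbps.
2.5 Gbps = 2,500 Mbps; 2,500 / 8.570 = 291.72 → 291 viewers.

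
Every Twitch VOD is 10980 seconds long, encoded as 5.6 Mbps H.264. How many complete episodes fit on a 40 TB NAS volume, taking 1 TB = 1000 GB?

5204

Per item: 5.600 Mbps × 10980 s = 61,488 Mb = 7,686 MB.
Capacity: 40 TB = 320,000,000 Mb; 5204.27 items → 5204 complete.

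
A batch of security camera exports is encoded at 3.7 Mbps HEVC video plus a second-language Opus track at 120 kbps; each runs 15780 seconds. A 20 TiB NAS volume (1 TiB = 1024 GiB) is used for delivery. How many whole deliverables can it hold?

Audio: 120 kbps = 0.120 Mbps.
Total bitrate: 3.820 Mbps.
Per item: 3.820 Mbps × 15780 s = 60,280 Mb = 7,535 MB.
Capacity: 20 TiB = 175,921,860 Mb; 2918.43 items → 2918 complete.

2918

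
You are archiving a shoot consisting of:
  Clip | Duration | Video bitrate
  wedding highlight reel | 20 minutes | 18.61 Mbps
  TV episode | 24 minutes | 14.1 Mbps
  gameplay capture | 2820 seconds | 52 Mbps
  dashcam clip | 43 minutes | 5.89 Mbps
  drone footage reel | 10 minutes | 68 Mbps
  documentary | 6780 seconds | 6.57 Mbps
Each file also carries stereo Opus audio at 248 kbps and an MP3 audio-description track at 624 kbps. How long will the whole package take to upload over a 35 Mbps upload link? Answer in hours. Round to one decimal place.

2.4 hours

Audio total: 248 + 624 = 872 kbps = 0.872 Mbps.
wedding highlight reel: 19.482 Mbps × 1200 s = 23378.4 Mb
TV episode: 14.972 Mbps × 1440 s = 21559.7 Mb
gameplay capture: 52.872 Mbps × 2820 s = 149099.0 Mb
dashcam clip: 6.762 Mbps × 2580 s = 17446.0 Mb
drone footage reel: 68.872 Mbps × 600 s = 41323.2 Mb
documentary: 7.442 Mbps × 6780 s = 50456.8 Mb
Total: 303263.0 Mb = 37907.9 MB.
At 35 Mbps: 303263.0 / 35 = 8665 s ≈ 2.41 hours.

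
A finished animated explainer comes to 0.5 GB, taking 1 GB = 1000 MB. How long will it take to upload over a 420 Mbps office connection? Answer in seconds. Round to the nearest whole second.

10 seconds

File: 0.5 GB = 4000.0 Mb.
At 420 Mbps: 4000.0 / 420 = 9.5 s ≈ 9.52 seconds.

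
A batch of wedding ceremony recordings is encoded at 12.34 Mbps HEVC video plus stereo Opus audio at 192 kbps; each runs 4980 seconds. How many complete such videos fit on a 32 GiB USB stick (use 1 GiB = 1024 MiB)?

Audio: 192 kbps = 0.192 Mbps.
Total bitrate: 12.532 Mbps.
Per item: 12.532 Mbps × 4980 s = 62,409 Mb = 7,801 MB.
Capacity: 32 GiB = 274,878 Mb; 4.40 items → 4 complete.

4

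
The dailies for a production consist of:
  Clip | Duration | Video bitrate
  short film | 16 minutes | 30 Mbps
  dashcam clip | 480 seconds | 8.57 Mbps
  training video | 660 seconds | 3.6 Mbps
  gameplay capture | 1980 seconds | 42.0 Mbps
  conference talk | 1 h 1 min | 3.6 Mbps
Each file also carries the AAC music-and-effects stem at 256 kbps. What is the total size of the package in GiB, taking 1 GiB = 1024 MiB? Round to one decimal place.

Audio: 256 kbps = 0.256 Mbps.
short film: 30.256 Mbps × 960 s = 29045.8 Mb
dashcam clip: 8.826 Mbps × 480 s = 4236.5 Mb
training video: 3.856 Mbps × 660 s = 2545.0 Mb
gameplay capture: 42.256 Mbps × 1980 s = 83666.9 Mb
conference talk: 3.856 Mbps × 3660 s = 14113.0 Mb
Total: 133607.0 Mb = 16700.9 MB.
= 15.55 GiB.

15.6 GiB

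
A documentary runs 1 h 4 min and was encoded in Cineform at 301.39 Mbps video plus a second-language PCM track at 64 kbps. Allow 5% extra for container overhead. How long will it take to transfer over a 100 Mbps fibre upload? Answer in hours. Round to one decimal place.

3.4 hours

1 h 4 min = 64 min = 3840 s
Audio: 64 kbps = 0.064 Mbps.
Total bitrate: 301.454 Mbps.
File: 301.454 Mbps × 3840 s = 1157583.4 Mb.
With 5% container overhead: ×1.05. → 1215462.5 Mb.
At 100 Mbps: 1215462.5 / 100 = 12154.6 s ≈ 3.38 hours.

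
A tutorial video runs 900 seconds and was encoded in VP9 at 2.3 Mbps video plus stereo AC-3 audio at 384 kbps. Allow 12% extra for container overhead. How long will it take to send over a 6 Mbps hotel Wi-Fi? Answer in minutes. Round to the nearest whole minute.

8 minutes

Audio: 384 kbps = 0.384 Mbps.
Total bitrate: 2.684 Mbps.
File: 2.684 Mbps × 900 s = 2415.6 Mb.
With 12% container overhead: ×1.12. → 2705.5 Mb.
At 6 Mbps: 2705.5 / 6 = 450.9 s ≈ 7.52 minutes.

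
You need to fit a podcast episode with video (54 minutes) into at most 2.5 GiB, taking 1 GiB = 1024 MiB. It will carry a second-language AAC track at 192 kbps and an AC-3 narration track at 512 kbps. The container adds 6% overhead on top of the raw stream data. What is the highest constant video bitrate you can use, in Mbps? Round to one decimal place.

5.5 Mbps

Budget: 2.5 GiB = 21474.8 Mb.
Stream payload after overhead: 21474.8 / 1.06 = 20259.3 Mb.
54 min = 3240 s
Total bitrate budget: 20259.3 Mb / 3240 s = 6.253 Mbps.
Audio total: 192 + 512 = 704 kbps = 0.704 Mbps.
Video: 6.253 − 0.704 = 5.549 Mbps.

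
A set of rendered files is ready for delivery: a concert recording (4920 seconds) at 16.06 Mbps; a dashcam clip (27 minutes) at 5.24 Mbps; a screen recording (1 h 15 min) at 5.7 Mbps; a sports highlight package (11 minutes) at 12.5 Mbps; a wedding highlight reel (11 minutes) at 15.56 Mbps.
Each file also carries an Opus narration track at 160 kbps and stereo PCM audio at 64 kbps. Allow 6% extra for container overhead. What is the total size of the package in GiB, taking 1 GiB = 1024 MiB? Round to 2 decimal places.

16.59 GiB

Audio total: 160 + 64 = 224 kbps = 0.224 Mbps.
concert recording: 16.284 Mbps × 4920 s × 1.06 = 84924.3 Mb
dashcam clip: 5.464 Mbps × 1620 s × 1.06 = 9382.8 Mb
screen recording: 5.924 Mbps × 4500 s × 1.06 = 28257.5 Mb
sports highlight package: 12.724 Mbps × 660 s × 1.06 = 8901.7 Mb
wedding highlight reel: 15.784 Mbps × 660 s × 1.06 = 11042.5 Mb
Total: 142508.8 Mb = 17813.6 MB.
= 16.59 GiB.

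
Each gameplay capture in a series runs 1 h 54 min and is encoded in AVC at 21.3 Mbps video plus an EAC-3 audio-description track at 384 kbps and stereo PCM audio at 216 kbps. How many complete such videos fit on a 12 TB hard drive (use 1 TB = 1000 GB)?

1 h 54 min = 114 min = 6840 s
Audio total: 384 + 216 = 600 kbps = 0.600 Mbps.
Total bitrate: 21.900 Mbps.
Per item: 21.900 Mbps × 6840 s = 149,796 Mb = 18,724 MB.
Capacity: 12 TB = 96,000,000 Mb; 640.87 items → 640 complete.

640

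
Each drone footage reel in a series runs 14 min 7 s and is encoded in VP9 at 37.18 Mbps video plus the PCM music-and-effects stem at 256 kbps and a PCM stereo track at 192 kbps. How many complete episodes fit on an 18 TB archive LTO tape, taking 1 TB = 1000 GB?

4518

14 min 7 s = 847 s
Audio total: 256 + 192 = 448 kbps = 0.448 Mbps.
Total bitrate: 37.628 Mbps.
Per item: 37.628 Mbps × 847 s = 31,871 Mb = 3,984 MB.
Capacity: 18 TB = 144,000,000 Mb; 4518.23 items → 4518 complete.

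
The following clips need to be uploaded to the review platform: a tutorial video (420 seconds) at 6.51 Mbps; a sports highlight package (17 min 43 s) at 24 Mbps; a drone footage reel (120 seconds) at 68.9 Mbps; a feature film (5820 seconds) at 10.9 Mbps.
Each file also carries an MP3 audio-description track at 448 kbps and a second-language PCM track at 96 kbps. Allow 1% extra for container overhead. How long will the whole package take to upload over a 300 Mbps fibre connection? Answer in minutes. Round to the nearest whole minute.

6 minutes

Audio total: 448 + 96 = 544 kbps = 0.544 Mbps.
tutorial video: 7.054 Mbps × 420 s × 1.01 = 2992.3 Mb
sports highlight package: 24.544 Mbps × 1063 s × 1.01 = 26351.2 Mb
drone footage reel: 69.444 Mbps × 120 s × 1.01 = 8416.6 Mb
feature film: 11.444 Mbps × 5820 s × 1.01 = 67270.1 Mb
Total: 105030.2 Mb = 13128.8 MB.
At 300 Mbps: 105030.2 / 300 = 350 s ≈ 5.84 minutes.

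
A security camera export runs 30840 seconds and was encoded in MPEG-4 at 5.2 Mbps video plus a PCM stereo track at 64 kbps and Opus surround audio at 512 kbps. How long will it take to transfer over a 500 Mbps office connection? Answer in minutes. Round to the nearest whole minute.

6 minutes

Audio total: 64 + 512 = 576 kbps = 0.576 Mbps.
Total bitrate: 5.776 Mbps.
File: 5.776 Mbps × 30840 s = 178131.8 Mb.
At 500 Mbps: 178131.8 / 500 = 356.3 s ≈ 5.94 minutes.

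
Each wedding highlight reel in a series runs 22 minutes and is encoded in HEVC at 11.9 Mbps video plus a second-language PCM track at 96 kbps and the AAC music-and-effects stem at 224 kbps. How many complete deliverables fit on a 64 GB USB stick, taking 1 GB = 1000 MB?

31

22 min = 1320 s
Audio total: 96 + 224 = 320 kbps = 0.320 Mbps.
Total bitrate: 12.220 Mbps.
Per item: 12.220 Mbps × 1320 s = 16,130 Mb = 2,016 MB.
Capacity: 64 GB = 512,000 Mb; 31.74 items → 31 complete.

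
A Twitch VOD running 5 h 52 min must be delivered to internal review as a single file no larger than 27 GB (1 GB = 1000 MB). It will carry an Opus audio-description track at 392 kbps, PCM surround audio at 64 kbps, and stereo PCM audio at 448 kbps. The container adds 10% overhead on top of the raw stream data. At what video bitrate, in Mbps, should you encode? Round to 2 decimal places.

Budget: 27 GB = 216000.0 Mb.
Stream payload after overhead: 216000.0 / 1.10 = 196363.6 Mb.
5 h 52 min = 352 min = 21120 s
Total bitrate budget: 196363.6 Mb / 21120 s = 9.298 Mbps.
Audio total: 392 + 64 + 448 = 904 kbps = 0.904 Mbps.
Video: 9.298 − 0.904 = 8.394 Mbps.

8.39 Mbps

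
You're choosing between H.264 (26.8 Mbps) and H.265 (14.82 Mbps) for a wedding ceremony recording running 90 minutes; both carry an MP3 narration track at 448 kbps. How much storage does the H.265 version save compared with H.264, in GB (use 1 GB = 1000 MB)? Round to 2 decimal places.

8.09 GB

90 min = 5400 s
Audio: 448 kbps = 0.448 Mbps.
H.264: 27.248 Mbps × 5400 s = 147139.2 Mb = 18.392 GB.
H.265: 15.268 Mbps × 5400 s = 82447.2 Mb = 10.306 GB.
Saving: 18.392 − 10.306 = 8.086 GB.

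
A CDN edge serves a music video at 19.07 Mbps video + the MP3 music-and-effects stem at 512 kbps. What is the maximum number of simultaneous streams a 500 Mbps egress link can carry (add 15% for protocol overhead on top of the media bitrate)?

22

Audio: 512 kbps = 0.512 Mbps.
Per-viewer media rate: 19.582 Mbps.
On the wire with 15% overhead: 22.519 Mbps.
500 Mbps = 500.0 Mbps; 500.0 / 22.519 = 22.20 → 22 viewers.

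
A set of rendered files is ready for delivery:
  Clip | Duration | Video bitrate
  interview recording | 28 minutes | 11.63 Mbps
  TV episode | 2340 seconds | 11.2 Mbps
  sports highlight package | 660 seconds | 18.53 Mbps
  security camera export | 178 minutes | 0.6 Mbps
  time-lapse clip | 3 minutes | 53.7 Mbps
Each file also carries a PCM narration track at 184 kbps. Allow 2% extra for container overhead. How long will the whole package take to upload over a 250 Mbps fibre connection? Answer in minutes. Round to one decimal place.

5.2 minutes

Audio: 184 kbps = 0.184 Mbps.
interview recording: 11.814 Mbps × 1680 s × 1.02 = 20244.5 Mb
TV episode: 11.384 Mbps × 2340 s × 1.02 = 27171.3 Mb
sports highlight package: 18.714 Mbps × 660 s × 1.02 = 12598.3 Mb
security camera export: 0.784 Mbps × 10680 s × 1.02 = 8540.6 Mb
time-lapse clip: 53.884 Mbps × 180 s × 1.02 = 9893.1 Mb
Total: 78447.8 Mb = 9806.0 MB.
At 250 Mbps: 78447.8 / 250 = 314 s ≈ 5.23 minutes.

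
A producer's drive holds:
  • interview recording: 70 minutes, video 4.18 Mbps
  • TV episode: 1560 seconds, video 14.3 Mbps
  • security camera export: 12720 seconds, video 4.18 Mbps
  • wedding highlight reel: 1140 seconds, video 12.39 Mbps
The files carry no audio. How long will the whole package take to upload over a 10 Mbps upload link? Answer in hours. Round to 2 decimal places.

2.98 hours

interview recording: 4.180 Mbps × 4200 s = 17556.0 Mb
TV episode: 14.300 Mbps × 1560 s = 22308.0 Mb
security camera export: 4.180 Mbps × 12720 s = 53169.6 Mb
wedding highlight reel: 12.390 Mbps × 1140 s = 14124.6 Mb
Total: 107158.2 Mb = 13394.8 MB.
At 10 Mbps: 107158.2 / 10 = 10716 s ≈ 2.98 hours.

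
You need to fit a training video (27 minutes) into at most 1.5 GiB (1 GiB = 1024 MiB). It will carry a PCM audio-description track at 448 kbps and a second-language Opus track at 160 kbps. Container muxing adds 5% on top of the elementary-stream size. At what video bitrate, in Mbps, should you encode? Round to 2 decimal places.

Budget: 1.5 GiB = 12884.9 Mb.
Stream payload after overhead: 12884.9 / 1.05 = 12271.3 Mb.
27 min = 1620 s
Total bitrate budget: 12271.3 Mb / 1620 s = 7.575 Mbps.
Audio total: 448 + 160 = 608 kbps = 0.608 Mbps.
Video: 7.575 − 0.608 = 6.967 Mbps.

6.97 Mbps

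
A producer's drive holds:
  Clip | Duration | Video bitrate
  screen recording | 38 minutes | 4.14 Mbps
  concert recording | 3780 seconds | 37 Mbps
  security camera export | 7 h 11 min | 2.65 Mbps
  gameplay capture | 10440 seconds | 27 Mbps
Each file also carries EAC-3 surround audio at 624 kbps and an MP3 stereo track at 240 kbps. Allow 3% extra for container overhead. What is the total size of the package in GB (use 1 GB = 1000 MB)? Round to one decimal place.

69.0 GB

Audio total: 624 + 240 = 864 kbps = 0.864 Mbps.
screen recording: 5.004 Mbps × 2280 s × 1.03 = 11751.4 Mb
concert recording: 37.864 Mbps × 3780 s × 1.03 = 147419.7 Mb
security camera export: 3.514 Mbps × 25860 s × 1.03 = 93598.2 Mb
gameplay capture: 27.864 Mbps × 10440 s × 1.03 = 299627.2 Mb
Total: 552396.5 Mb = 69049.6 MB.
= 69.05 GB.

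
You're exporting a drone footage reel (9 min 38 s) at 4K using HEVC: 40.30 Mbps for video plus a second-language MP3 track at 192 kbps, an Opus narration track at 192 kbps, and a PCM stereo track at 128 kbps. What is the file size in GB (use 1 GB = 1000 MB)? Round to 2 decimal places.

2.95 GB

9 min 38 s = 578 s
Audio total: 192 + 192 + 128 = 512 kbps = 0.512 Mbps.
Total bitrate: 40.30 + 0.512 = 40.812 Mbps.
Stream data: 40.812 Mbps × 578 s = 23589.3 Mb.
23,589 Mb ÷ 8 = 2,949 MB → 2.949 GB.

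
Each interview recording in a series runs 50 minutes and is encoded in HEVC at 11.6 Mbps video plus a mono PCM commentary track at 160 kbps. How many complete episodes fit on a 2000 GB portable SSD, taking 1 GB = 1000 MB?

453

50 min = 3000 s
Audio: 160 kbps = 0.160 Mbps.
Total bitrate: 11.760 Mbps.
Per item: 11.760 Mbps × 3000 s = 35,280 Mb = 4,410 MB.
Capacity: 2000 GB = 16,000,000 Mb; 453.51 items → 453 complete.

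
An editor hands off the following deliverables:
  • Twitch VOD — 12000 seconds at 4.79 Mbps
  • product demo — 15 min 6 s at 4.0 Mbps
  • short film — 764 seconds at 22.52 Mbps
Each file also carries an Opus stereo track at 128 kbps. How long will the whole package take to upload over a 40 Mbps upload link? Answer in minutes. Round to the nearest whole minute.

33 minutes

Audio: 128 kbps = 0.128 Mbps.
Twitch VOD: 4.918 Mbps × 12000 s = 59016.0 Mb
product demo: 4.128 Mbps × 906 s = 3740.0 Mb
short film: 22.648 Mbps × 764 s = 17303.1 Mb
Total: 80059.0 Mb = 10007.4 MB.
At 40 Mbps: 80059.0 / 40 = 2001 s ≈ 33.4 minutes.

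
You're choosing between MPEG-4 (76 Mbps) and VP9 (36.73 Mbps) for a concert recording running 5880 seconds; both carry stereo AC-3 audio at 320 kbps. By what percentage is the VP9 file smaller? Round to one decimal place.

51.5%

Audio: 320 kbps = 0.320 Mbps.
MPEG-4: 76.320 Mbps × 5880 s = 448761.6 Mb = 56.095 GB.
VP9: 37.050 Mbps × 5880 s = 217854.0 Mb = 27.232 GB.
Reduction: (1 − 27.232/56.095) × 100 = 51.45%.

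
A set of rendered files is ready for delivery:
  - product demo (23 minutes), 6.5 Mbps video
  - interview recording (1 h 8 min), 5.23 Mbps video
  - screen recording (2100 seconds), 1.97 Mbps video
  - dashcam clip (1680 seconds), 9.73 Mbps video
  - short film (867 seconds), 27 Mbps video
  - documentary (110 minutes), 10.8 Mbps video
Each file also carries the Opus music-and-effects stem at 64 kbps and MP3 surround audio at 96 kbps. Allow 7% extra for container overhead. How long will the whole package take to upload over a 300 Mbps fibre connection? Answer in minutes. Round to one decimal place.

Audio total: 64 + 96 = 160 kbps = 0.160 Mbps.
product demo: 6.660 Mbps × 1380 s × 1.07 = 9834.2 Mb
interview recording: 5.390 Mbps × 4080 s × 1.07 = 23530.6 Mb
screen recording: 2.130 Mbps × 2100 s × 1.07 = 4786.1 Mb
dashcam clip: 9.890 Mbps × 1680 s × 1.07 = 17778.3 Mb
short film: 27.160 Mbps × 867 s × 1.07 = 25196.1 Mb
documentary: 10.960 Mbps × 6600 s × 1.07 = 77399.5 Mb
Total: 158524.7 Mb = 19815.6 MB.
At 300 Mbps: 158524.7 / 300 = 528 s ≈ 8.81 minutes.

8.8 minutes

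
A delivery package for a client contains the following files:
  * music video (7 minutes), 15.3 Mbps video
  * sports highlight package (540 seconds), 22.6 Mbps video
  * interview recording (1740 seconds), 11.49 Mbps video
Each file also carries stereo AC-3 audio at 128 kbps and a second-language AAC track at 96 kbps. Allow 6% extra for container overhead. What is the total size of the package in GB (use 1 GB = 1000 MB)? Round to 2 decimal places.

5.20 GB

Audio total: 128 + 96 = 224 kbps = 0.224 Mbps.
music video: 15.524 Mbps × 420 s × 1.06 = 6911.3 Mb
sports highlight package: 22.824 Mbps × 540 s × 1.06 = 13064.5 Mb
interview recording: 11.714 Mbps × 1740 s × 1.06 = 21605.3 Mb
Total: 41581.0 Mb = 5197.6 MB.
= 5.198 GB.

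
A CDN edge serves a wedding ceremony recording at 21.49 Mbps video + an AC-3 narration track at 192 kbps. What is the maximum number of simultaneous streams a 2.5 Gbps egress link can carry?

Audio: 192 kbps = 0.192 Mbps.
Per-viewer media rate: 21.682 Mbps.
2.5 Gbps = 2,500 Mbps; 2,500 / 21.682 = 115.30 → 115 viewers.

115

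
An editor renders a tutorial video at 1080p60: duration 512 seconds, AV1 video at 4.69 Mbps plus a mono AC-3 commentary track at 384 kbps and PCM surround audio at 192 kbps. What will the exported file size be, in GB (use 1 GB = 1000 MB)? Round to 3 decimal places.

0.337 GB

Audio total: 384 + 192 = 576 kbps = 0.576 Mbps.
Total bitrate: 4.69 + 0.576 = 5.266 Mbps.
Stream data: 5.266 Mbps × 512 s = 2696.2 Mb.
2,696 Mb ÷ 8 = 337.0 MB → 0.337 GB.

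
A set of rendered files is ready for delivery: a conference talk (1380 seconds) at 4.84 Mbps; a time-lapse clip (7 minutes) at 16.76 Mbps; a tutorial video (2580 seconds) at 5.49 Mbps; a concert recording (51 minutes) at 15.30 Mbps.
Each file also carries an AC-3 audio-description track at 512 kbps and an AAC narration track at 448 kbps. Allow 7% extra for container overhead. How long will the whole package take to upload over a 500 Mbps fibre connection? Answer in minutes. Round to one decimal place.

Audio total: 512 + 448 = 960 kbps = 0.960 Mbps.
conference talk: 5.800 Mbps × 1380 s × 1.07 = 8564.3 Mb
time-lapse clip: 17.720 Mbps × 420 s × 1.07 = 7963.4 Mb
tutorial video: 6.450 Mbps × 2580 s × 1.07 = 17805.9 Mb
concert recording: 16.260 Mbps × 3060 s × 1.07 = 53238.5 Mb
Total: 87572.0 Mb = 10946.5 MB.
At 500 Mbps: 87572.0 / 500 = 175 s ≈ 2.92 minutes.

2.9 minutes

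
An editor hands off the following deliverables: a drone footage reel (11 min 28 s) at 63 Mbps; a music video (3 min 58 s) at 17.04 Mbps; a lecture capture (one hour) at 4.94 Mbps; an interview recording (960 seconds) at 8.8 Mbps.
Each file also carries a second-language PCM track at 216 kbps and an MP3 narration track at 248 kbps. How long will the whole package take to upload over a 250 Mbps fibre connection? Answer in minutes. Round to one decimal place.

Audio total: 216 + 248 = 464 kbps = 0.464 Mbps.
drone footage reel: 63.464 Mbps × 688 s = 43663.2 Mb
music video: 17.504 Mbps × 238 s = 4166.0 Mb
lecture capture: 5.404 Mbps × 3600 s = 19454.4 Mb
interview recording: 9.264 Mbps × 960 s = 8893.4 Mb
Total: 76177.0 Mb = 9522.1 MB.
At 250 Mbps: 76177.0 / 250 = 305 s ≈ 5.08 minutes.

5.1 minutes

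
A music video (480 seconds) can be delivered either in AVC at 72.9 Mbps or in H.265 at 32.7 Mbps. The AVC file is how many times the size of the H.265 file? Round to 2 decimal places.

AVC: 72.900 Mbps × 480 s = 34992.0 Mb = 4.374 GB.
H.265: 32.700 Mbps × 480 s = 15696.0 Mb = 1.962 GB.
Ratio: 4.374 / 1.962 = 2.229.

2.23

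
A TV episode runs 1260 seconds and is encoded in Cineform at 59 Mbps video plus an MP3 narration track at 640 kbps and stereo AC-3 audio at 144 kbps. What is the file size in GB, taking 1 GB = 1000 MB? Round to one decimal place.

Audio total: 640 + 144 = 784 kbps = 0.784 Mbps.
Total bitrate: 59 + 0.784 = 59.784 Mbps.
Stream data: 59.784 Mbps × 1260 s = 75327.8 Mb.
75,328 Mb ÷ 8 = 9,416 MB → 9.416 GB.

9.4 GB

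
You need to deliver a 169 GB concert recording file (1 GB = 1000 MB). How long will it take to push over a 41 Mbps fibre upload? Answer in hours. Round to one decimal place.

File: 169 GB = 1352000.0 Mb.
At 41 Mbps: 1352000.0 / 41 = 32975.6 s ≈ 9.16 hours.

9.2 hours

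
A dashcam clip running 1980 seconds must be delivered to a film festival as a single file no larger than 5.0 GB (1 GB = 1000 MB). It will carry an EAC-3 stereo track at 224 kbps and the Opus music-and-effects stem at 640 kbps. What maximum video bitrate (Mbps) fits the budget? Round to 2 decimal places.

Budget: 5.0 GB = 40000.0 Mb.
Total bitrate budget: 40000.0 Mb / 1980 s = 20.202 Mbps.
Audio total: 224 + 640 = 864 kbps = 0.864 Mbps.
Video: 20.202 − 0.864 = 19.338 Mbps.

19.34 Mbps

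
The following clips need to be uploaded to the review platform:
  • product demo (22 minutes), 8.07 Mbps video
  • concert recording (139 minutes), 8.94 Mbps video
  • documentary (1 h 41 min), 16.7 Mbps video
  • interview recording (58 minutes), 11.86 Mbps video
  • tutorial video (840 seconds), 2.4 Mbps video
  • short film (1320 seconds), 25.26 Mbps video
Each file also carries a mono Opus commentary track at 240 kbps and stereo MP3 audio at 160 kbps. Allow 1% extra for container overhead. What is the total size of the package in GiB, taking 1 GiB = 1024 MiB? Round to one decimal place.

Audio total: 240 + 160 = 400 kbps = 0.400 Mbps.
product demo: 8.470 Mbps × 1320 s × 1.01 = 11292.2 Mb
concert recording: 9.340 Mbps × 8340 s × 1.01 = 78674.6 Mb
documentary: 17.100 Mbps × 6060 s × 1.01 = 104662.3 Mb
interview recording: 12.260 Mbps × 3480 s × 1.01 = 43091.4 Mb
tutorial video: 2.800 Mbps × 840 s × 1.01 = 2375.5 Mb
short film: 25.660 Mbps × 1320 s × 1.01 = 34209.9 Mb
Total: 274305.9 Mb = 34288.2 MB.
= 31.93 GiB.

31.9 GiB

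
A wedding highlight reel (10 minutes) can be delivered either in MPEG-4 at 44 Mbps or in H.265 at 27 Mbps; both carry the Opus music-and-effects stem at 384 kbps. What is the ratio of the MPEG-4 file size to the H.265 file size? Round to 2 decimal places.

10 min = 600 s
Audio: 384 kbps = 0.384 Mbps.
MPEG-4: 44.384 Mbps × 600 s = 26630.4 Mb = 3.100 GiB.
H.265: 27.384 Mbps × 600 s = 16430.4 Mb = 1.913 GiB.
Ratio: 3.100 / 1.913 = 1.621.

1.62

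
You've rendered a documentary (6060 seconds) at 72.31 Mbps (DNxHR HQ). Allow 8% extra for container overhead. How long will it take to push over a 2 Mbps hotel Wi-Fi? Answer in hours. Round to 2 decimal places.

File: 72.310 Mbps × 6060 s = 438198.6 Mb.
With 8% container overhead: ×1.08. → 473254.5 Mb.
At 2 Mbps: 473254.5 / 2 = 236627.2 s ≈ 65.7 hours.

65.73 hours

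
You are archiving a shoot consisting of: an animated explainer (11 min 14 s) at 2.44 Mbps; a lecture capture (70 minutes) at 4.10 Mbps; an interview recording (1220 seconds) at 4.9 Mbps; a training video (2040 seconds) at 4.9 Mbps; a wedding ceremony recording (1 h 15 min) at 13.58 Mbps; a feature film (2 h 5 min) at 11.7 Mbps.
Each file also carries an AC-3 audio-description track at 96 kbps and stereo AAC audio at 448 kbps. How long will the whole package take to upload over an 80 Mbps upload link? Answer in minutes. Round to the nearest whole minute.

Audio total: 96 + 448 = 544 kbps = 0.544 Mbps.
animated explainer: 2.984 Mbps × 674 s = 2011.2 Mb
lecture capture: 4.644 Mbps × 4200 s = 19504.8 Mb
interview recording: 5.444 Mbps × 1220 s = 6641.7 Mb
training video: 5.444 Mbps × 2040 s = 11105.8 Mb
wedding ceremony recording: 14.124 Mbps × 4500 s = 63558.0 Mb
feature film: 12.244 Mbps × 7500 s = 91830.0 Mb
Total: 194651.5 Mb = 24331.4 MB.
At 80 Mbps: 194651.5 / 80 = 2433 s ≈ 40.6 minutes.

41 minutes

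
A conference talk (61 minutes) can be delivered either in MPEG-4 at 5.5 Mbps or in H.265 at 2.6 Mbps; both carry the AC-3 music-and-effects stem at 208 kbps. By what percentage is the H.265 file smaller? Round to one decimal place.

50.8%

61 min = 3660 s
Audio: 208 kbps = 0.208 Mbps.
MPEG-4: 5.708 Mbps × 3660 s = 20891.3 Mb = 2.432 GiB.
H.265: 2.808 Mbps × 3660 s = 10277.3 Mb = 1.196 GiB.
Reduction: (1 − 1.196/2.432) × 100 = 50.81%.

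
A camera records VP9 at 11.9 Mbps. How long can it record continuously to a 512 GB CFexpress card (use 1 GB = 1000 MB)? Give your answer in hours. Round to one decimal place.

95.6 hours

Capacity: 512 GB = 4,096,000 Mb.
Recording time: 4,096,000 / 11.900 = 344,202 s ≈ 95.6 hours.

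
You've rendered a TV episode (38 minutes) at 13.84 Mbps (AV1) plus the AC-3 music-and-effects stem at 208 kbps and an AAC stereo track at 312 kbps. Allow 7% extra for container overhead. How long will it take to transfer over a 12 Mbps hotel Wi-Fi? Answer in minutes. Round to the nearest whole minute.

49 minutes

38 min = 2280 s
Audio total: 208 + 312 = 520 kbps = 0.520 Mbps.
Total bitrate: 14.360 Mbps.
File: 14.360 Mbps × 2280 s = 32740.8 Mb.
With 7% container overhead: ×1.07. → 35032.7 Mb.
At 12 Mbps: 35032.7 / 12 = 2919.4 s ≈ 48.7 minutes.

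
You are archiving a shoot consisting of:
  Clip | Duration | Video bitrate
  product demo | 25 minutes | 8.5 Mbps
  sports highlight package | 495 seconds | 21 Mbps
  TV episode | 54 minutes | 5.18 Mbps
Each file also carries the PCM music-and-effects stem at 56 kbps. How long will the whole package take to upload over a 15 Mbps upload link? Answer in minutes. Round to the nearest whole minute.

45 minutes

Audio: 56 kbps = 0.056 Mbps.
product demo: 8.556 Mbps × 1500 s = 12834.0 Mb
sports highlight package: 21.056 Mbps × 495 s = 10422.7 Mb
TV episode: 5.236 Mbps × 3240 s = 16964.6 Mb
Total: 40221.4 Mb = 5027.7 MB.
At 15 Mbps: 40221.4 / 15 = 2681 s ≈ 44.7 minutes.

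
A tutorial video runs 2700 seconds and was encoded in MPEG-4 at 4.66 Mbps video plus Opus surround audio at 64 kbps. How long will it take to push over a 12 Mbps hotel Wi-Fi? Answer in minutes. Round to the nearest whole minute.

18 minutes

Audio: 64 kbps = 0.064 Mbps.
Total bitrate: 4.724 Mbps.
File: 4.724 Mbps × 2700 s = 12754.8 Mb.
At 12 Mbps: 12754.8 / 12 = 1062.9 s ≈ 17.7 minutes.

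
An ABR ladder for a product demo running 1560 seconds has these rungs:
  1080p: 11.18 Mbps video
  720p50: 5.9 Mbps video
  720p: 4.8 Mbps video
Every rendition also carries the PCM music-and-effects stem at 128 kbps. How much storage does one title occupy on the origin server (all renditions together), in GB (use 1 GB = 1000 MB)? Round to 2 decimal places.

4.34 GB

Audio: 128 kbps = 0.128 Mbps.
Sum of rendition bitrates: (11.18+0.128) + (5.9+0.128) + (4.8+0.128) = 22.264 Mbps.
× 1560 s = 34,732 Mb = 4,341 MB = 4.341 GB.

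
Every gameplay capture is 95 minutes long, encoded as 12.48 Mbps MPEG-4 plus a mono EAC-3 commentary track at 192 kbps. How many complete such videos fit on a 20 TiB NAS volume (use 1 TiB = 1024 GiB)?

2435

95 min = 5700 s
Audio: 192 kbps = 0.192 Mbps.
Total bitrate: 12.672 Mbps.
Per item: 12.672 Mbps × 5700 s = 72,230 Mb = 9,029 MB.
Capacity: 20 TiB = 175,921,860 Mb; 2435.57 items → 2435 complete.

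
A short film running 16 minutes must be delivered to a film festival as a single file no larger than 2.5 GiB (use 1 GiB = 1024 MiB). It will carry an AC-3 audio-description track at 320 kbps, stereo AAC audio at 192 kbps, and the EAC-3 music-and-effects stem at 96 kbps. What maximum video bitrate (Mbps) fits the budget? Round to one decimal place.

Budget: 2.5 GiB = 21474.8 Mb.
16 min = 960 s
Total bitrate budget: 21474.8 Mb / 960 s = 22.370 Mbps.
Audio total: 320 + 192 + 96 = 608 kbps = 0.608 Mbps.
Video: 22.370 − 0.608 = 21.762 Mbps.

21.8 Mbps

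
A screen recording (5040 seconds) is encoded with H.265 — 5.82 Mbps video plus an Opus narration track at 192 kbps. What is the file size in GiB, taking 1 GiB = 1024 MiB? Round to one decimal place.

3.5 GiB

Audio: 192 kbps = 0.192 Mbps.
Total bitrate: 5.82 + 0.192 = 6.012 Mbps.
Stream data: 6.012 Mbps × 5040 s = 30300.5 Mb.
30,300 Mb = 3,787,560,000 bytes ÷ 1,073,741,824 = 3.527 GiB.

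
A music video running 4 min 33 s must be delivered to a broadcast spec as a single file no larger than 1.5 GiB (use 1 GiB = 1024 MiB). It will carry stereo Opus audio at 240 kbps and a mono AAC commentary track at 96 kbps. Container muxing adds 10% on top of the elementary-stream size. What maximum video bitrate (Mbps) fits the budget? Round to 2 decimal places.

Budget: 1.5 GiB = 12884.9 Mb.
Stream payload after overhead: 12884.9 / 1.10 = 11713.5 Mb.
4 min 33 s = 273 s
Total bitrate budget: 11713.5 Mb / 273 s = 42.907 Mbps.
Audio total: 240 + 96 = 336 kbps = 0.336 Mbps.
Video: 42.907 − 0.336 = 42.571 Mbps.

42.57 Mbps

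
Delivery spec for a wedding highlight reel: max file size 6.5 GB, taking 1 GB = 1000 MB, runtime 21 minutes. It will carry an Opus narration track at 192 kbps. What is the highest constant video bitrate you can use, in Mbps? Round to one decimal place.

41.1 Mbps

Budget: 6.5 GB = 52000.0 Mb.
21 min = 1260 s
Total bitrate budget: 52000.0 Mb / 1260 s = 41.270 Mbps.
Audio: 192 kbps = 0.192 Mbps.
Video: 41.270 − 0.192 = 41.078 Mbps.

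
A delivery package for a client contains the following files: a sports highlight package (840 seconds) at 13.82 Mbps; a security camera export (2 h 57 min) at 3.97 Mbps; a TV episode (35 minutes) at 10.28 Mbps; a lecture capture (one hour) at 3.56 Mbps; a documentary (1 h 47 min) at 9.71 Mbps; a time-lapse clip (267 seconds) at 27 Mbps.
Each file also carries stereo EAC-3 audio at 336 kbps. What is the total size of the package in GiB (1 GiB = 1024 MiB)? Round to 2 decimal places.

Audio: 336 kbps = 0.336 Mbps.
sports highlight package: 14.156 Mbps × 840 s = 11891.0 Mb
security camera export: 4.306 Mbps × 10620 s = 45729.7 Mb
TV episode: 10.616 Mbps × 2100 s = 22293.6 Mb
lecture capture: 3.896 Mbps × 3600 s = 14025.6 Mb
documentary: 10.046 Mbps × 6420 s = 64495.3 Mb
time-lapse clip: 27.336 Mbps × 267 s = 7298.7 Mb
Total: 165734.0 Mb = 20716.7 MB.
= 19.29 GiB.

19.29 GiB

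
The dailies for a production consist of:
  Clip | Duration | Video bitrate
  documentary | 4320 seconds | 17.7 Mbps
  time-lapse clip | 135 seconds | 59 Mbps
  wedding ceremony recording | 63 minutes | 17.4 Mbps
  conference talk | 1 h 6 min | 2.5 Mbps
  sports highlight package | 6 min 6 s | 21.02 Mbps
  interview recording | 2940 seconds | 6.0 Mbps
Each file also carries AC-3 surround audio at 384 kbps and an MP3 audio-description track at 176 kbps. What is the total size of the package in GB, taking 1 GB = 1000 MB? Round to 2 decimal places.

24.26 GB

Audio total: 384 + 176 = 560 kbps = 0.560 Mbps.
documentary: 18.260 Mbps × 4320 s = 78883.2 Mb
time-lapse clip: 59.560 Mbps × 135 s = 8040.6 Mb
wedding ceremony recording: 17.960 Mbps × 3780 s = 67888.8 Mb
conference talk: 3.060 Mbps × 3960 s = 12117.6 Mb
sports highlight package: 21.580 Mbps × 366 s = 7898.3 Mb
interview recording: 6.560 Mbps × 2940 s = 19286.4 Mb
Total: 194114.9 Mb = 24264.4 MB.
= 24.26 GB.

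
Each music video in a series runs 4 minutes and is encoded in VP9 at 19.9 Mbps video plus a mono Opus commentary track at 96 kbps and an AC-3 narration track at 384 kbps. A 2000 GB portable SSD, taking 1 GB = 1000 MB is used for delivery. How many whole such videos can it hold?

3271

4 min = 240 s
Audio total: 96 + 384 = 480 kbps = 0.480 Mbps.
Total bitrate: 20.380 Mbps.
Per item: 20.380 Mbps × 240 s = 4,891 Mb = 611.4 MB.
Capacity: 2000 GB = 16,000,000 Mb; 3271.18 items → 3271 complete.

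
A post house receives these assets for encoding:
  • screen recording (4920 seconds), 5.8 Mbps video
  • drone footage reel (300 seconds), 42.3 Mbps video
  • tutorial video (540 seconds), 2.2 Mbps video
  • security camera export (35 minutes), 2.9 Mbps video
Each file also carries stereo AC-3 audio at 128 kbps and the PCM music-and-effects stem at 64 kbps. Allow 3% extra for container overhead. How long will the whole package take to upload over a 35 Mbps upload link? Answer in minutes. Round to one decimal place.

24.5 minutes

Audio total: 128 + 64 = 192 kbps = 0.192 Mbps.
screen recording: 5.992 Mbps × 4920 s × 1.03 = 30365.1 Mb
drone footage reel: 42.492 Mbps × 300 s × 1.03 = 13130.0 Mb
tutorial video: 2.392 Mbps × 540 s × 1.03 = 1330.4 Mb
security camera export: 3.092 Mbps × 2100 s × 1.03 = 6688.0 Mb
Total: 51513.5 Mb = 6439.2 MB.
At 35 Mbps: 51513.5 / 35 = 1472 s ≈ 24.5 minutes.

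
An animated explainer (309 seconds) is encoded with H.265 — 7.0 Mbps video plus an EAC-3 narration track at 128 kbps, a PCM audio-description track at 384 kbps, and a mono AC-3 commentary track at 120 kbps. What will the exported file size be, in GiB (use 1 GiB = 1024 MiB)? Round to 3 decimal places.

0.275 GiB

Audio total: 128 + 384 + 120 = 632 kbps = 0.632 Mbps.
Total bitrate: 7.0 + 0.632 = 7.632 Mbps.
Stream data: 7.632 Mbps × 309 s = 2358.3 Mb.
2,358 Mb = 294,786,000 bytes ÷ 1,073,741,824 = 0.2745 GiB.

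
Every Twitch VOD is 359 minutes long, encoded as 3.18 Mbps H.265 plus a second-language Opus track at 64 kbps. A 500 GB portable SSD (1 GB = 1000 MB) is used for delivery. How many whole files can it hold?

57

359 min = 21540 s
Audio: 64 kbps = 0.064 Mbps.
Total bitrate: 3.244 Mbps.
Per item: 3.244 Mbps × 21540 s = 69,876 Mb = 8,734 MB.
Capacity: 500 GB = 4,000,000 Mb; 57.24 items → 57 complete.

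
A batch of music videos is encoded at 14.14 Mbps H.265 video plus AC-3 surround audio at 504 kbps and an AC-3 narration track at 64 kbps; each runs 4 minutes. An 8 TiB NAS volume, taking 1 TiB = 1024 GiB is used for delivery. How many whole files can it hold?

4 min = 240 s
Audio total: 504 + 64 = 568 kbps = 0.568 Mbps.
Total bitrate: 14.708 Mbps.
Per item: 14.708 Mbps × 240 s = 3,530 Mb = 441.2 MB.
Capacity: 8 TiB = 70,368,744 Mb; 19934.94 items → 19934 complete.

19934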